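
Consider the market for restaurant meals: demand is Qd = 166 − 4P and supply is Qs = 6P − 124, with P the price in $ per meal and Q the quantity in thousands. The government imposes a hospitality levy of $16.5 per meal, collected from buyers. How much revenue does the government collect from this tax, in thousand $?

Tax revenue = $171.6 thousand.

Without the tax, 166 − 4P = 6P − 124 gives 10P = 290, so P* = $29 and Q* = 50.
With the tax collected from buyers, demand (in seller-price terms) shifts: Qd = 166 − 4(P + 16.5).
Solving gives Q = 10.4 with buyers paying $38.9 and producers receiving $22.4 (the $16.5 wedge).
Revenue = t · Q = 16.5 · 10.4 = $171.6.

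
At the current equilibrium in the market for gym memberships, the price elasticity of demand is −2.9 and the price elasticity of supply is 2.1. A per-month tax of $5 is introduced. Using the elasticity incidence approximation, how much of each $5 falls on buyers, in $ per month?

Incidence ratio: buyers' share ≈ εs / (εs + |εd|) = 2.1 / (2.1 + 2.9) = 0.42.
So buyers bear ≈ 0.42 × $5 = $2.1; suppliers bear $2.9.

Buyers bear ≈ $2.1 per month.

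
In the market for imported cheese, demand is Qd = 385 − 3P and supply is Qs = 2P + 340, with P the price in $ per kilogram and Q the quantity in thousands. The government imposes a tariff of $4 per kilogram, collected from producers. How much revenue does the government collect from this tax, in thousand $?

Tax revenue = $1412.8 thousand.

Before the tax: set 385 − 3P = 2P + 340 → P* = $9, Q* = 358.
With the tax collected from producers, supply shifts: Qs = 2(P − 4) + 340.
Solving gives Q = 353.2 with buyers paying $10.6 and producers receiving $6.6 (the $4 wedge).
Revenue = t · Q = 4 · 353.2 = $1412.8.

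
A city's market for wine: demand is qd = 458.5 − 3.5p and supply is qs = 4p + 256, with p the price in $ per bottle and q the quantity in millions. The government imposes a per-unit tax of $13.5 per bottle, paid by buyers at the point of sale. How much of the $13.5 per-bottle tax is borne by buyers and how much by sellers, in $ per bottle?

Buyers bear $7.2 per bottle; sellers bear $6.3 per bottle.

Without the tax, 458.5 − 3.5p = 4p + 256 gives 7.5p = 202.5, so p* = $27 and q* = 364.
With the tax collected from buyers, demand (in seller-price terms) shifts: qd = 458.5 − 3.5(p + 13.5).
New equilibrium: buyers pay $34.2, sellers receive $20.7, q = 338.8. (Wedge: pb − ps = 13.5.)
Burden on buyers: $7.2; on sellers: $6.3. (They sum to $13.5.)
The less price-elastic side of the market bears the larger share of a per-unit tax.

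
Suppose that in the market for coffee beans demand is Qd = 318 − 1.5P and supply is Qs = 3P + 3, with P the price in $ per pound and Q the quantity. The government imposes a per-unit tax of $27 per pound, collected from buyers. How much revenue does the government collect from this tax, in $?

Tax revenue = $5022.

Without the tax, 318 − 1.5P = 3P + 3 gives 4.5P = 315, so P* = $70 and Q* = 213.
With the tax collected from buyers, demand (in seller-price terms) shifts: Qd = 318 − 1.5(P + 27).
New equilibrium: buyers pay $88, producers receive $61, Q = 186. (Wedge: Pb − Ps = 27.)
Revenue = t · Q = 27 · 186 = $5022.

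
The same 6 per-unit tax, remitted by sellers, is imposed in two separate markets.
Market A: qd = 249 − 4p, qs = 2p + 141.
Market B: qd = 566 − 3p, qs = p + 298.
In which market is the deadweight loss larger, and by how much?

Market A, by 10.5.

Market A: pre-tax p* = 18, q* = 177; post-tax q = 169; deadweight loss = 24.
Market B: pre-tax p* = 67, q* = 365; post-tax q = 360.5; deadweight loss = 13.5.
Difference: 24 vs 13.5 → market A is larger by 10.5.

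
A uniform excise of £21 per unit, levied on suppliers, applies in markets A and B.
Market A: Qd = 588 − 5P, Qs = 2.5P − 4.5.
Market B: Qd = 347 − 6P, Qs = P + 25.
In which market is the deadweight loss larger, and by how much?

Market A: pre-tax P* = £79, Q* = 193; post-tax Q = 158; deadweight loss = £367.5.
Market B: pre-tax P* = £46, Q* = 71; post-tax Q = 53; deadweight loss = £189.
Difference: £367.5 vs £189 → market A is larger by £178.5.

Market A, by £178.5.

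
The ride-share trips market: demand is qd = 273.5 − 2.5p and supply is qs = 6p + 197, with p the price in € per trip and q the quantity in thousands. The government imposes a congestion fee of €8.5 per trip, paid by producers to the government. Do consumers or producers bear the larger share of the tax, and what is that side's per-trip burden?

Without the tax, 273.5 − 2.5p = 6p + 197 gives 8.5p = 76.5, so p* = €9 and q* = 251.
With the tax collected from producers, supply shifts: qs = 6(p − 8.5) + 197.
New equilibrium: consumers pay €15, producers receive €6.5, q = 236. (Wedge: pb − ps = 8.5.)
Per-trip burden: consumers €6, producers €2.5.
Consumers take the larger share because demand is less price-elastic here (demand slope 2.5 vs supply slope 6).

Consumers bear the larger share: €6 per trip.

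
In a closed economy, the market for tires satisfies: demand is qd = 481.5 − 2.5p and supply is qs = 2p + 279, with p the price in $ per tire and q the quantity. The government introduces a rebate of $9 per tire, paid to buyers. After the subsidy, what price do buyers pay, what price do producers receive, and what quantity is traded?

Before the subsidy: set 481.5 − 2.5p = 2p + 279 → p* = $45, q* = 369.
With a per-unit subsidy paid to buyers, each effectively pays p − 9, so demand becomes qd = 481.5 − 2.5(p − 9).
Solving gives q = 379 with buyers paying $41 and producers receiving $50 (the $9 wedge).

Buyers pay $41; producers receive $50; quantity = 379.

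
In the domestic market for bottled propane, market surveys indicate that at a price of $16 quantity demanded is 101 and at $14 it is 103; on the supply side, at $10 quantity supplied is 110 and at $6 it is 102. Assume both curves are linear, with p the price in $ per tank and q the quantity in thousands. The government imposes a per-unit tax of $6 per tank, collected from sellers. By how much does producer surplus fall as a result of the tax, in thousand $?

Producer surplus falls by $212 thousand.

Demand slope: (103 − 101)/(14 − 16) = -1, so qd = 117 − p.
Supply slope: (102 − 110)/(6 − 10) = 2, so qs = 2p + 90.
Without the tax, 117 − p = 2p + 90 gives 3p = 27, so p* = $9 and q* = 108.
With the tax collected from sellers, supply shifts: qs = 2(p − 6) + 90.
New equilibrium: buyers pay $13, sellers receive $7, q = 104. (Wedge: pb − ps = 6.)
ΔPS is the trapezoid between Q = 104 and Q = 108 of height $2: ½ · (108 + 104) · 2 = $212.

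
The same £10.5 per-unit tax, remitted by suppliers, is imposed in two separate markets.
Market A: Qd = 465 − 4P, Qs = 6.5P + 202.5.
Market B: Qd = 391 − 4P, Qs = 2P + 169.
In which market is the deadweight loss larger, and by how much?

Market A, by £63.

Market A: pre-tax P* = £25, Q* = 365; post-tax Q = 339; deadweight loss = £136.5.
Market B: pre-tax P* = £37, Q* = 243; post-tax Q = 229; deadweight loss = £73.5.
Difference: £136.5 vs £73.5 → market A is larger by £63.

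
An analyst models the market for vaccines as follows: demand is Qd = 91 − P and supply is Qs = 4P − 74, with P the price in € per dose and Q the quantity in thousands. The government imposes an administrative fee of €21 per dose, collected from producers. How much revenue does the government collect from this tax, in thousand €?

Without the tax, 91 − P = 4P − 74 gives 5P = 165, so P* = €33 and Q* = 58.
With the tax collected from producers, supply shifts: Qs = 4(P − 21) − 74.
New equilibrium: consumers pay €49.8, producers receive €28.8, Q = 41.2. (Wedge: Pb − Ps = 21.)
Revenue = t · Q = 21 · 41.2 = €865.2.

Tax revenue = €865.2 thousand.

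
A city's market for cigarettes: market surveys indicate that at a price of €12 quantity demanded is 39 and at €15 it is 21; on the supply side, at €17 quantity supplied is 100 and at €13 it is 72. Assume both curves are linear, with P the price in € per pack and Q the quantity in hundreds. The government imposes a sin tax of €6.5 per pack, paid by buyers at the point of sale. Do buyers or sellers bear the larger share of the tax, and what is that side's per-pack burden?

Demand slope: (21 − 39)/(15 − 12) = -6, so Qd = 111 − 6P.
Supply slope: (72 − 100)/(13 − 17) = 7, so Qs = 7P − 19.
Before the tax: set 111 − 6P = 7P − 19 → P* = €10, Q* = 51.
With the tax collected from buyers, demand (in seller-price terms) shifts: Qd = 111 − 6(P + 6.5).
New equilibrium: buyers pay €13.5, sellers receive €7, Q = 30. (Wedge: Pb − Ps = 6.5.)
Per-pack burden: buyers €3.5, sellers €3.
Buyers take the larger share because demand is less price-elastic here (demand slope 6 vs supply slope 7).
The less price-elastic side of the market bears the larger share of a per-unit tax.

Buyers bear the larger share: €3.5 per pack.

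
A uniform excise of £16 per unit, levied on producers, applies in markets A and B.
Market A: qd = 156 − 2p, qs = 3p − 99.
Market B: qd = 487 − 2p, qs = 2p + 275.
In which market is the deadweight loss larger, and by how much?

Market A: pre-tax p* = £51, q* = 54; post-tax q = 34.8; deadweight loss = £153.6.
Market B: pre-tax p* = £53, q* = 381; post-tax q = 365; deadweight loss = £128.
Difference: £153.6 vs £128 → market A is larger by £25.6.

Market A, by £25.6.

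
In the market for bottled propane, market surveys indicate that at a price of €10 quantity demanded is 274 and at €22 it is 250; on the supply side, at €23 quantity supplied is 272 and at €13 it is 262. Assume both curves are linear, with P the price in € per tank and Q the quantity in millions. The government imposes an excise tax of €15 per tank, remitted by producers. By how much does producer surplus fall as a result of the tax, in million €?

Producer surplus falls by €2590 million.

Demand slope: (250 − 274)/(22 − 10) = -2, so Qd = 294 − 2P.
Supply slope: (262 − 272)/(13 − 23) = 1, so Qs = P + 249.
Before the tax: set 294 − 2P = P + 249 → P* = €15, Q* = 264.
With the tax collected from producers, supply shifts: Qs = (P − 15) + 249.
New equilibrium: buyers pay €20, producers receive €5, Q = 254. (Wedge: Pb − Ps = 15.)
ΔPS is the trapezoid between Q = 254 and Q = 264 of height €10: ½ · (264 + 254) · 10 = €2590.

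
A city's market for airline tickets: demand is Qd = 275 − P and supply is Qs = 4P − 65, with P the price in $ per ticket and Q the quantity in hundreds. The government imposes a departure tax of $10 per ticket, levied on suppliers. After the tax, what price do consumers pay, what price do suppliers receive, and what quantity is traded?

Consumers pay $76; suppliers receive $66; quantity = 199.

Without the tax, 275 − P = 4P − 65 gives 5P = 340, so P* = $68 and Q* = 207.
With the tax collected from suppliers, supply shifts: Qs = 4(P − 10) − 65.
Solving gives Q = 199 with consumers paying $76 and suppliers receiving $66 (the $10 wedge).
The less price-elastic side of the market bears the larger share of a per-unit tax.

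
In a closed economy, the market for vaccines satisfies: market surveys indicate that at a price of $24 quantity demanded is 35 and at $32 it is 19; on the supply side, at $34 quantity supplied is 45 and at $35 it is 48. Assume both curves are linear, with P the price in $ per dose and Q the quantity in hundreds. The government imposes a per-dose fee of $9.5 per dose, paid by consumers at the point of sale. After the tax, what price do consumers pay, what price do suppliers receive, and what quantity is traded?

Demand slope: (19 − 35)/(32 − 24) = -2, so Qd = 83 − 2P.
Supply slope: (48 − 45)/(35 − 34) = 3, so Qs = 3P − 57.
Without the tax, 83 − 2P = 3P − 57 gives 5P = 140, so P* = $28 and Q* = 27.
With the tax collected from consumers, demand (in seller-price terms) shifts: Qd = 83 − 2(P + 9.5).
Solving gives Q = 15.6 with consumers paying $33.7 and suppliers receiving $24.2 (the $9.5 wedge).

Consumers pay $33.7; suppliers receive $24.2; quantity = 15.6.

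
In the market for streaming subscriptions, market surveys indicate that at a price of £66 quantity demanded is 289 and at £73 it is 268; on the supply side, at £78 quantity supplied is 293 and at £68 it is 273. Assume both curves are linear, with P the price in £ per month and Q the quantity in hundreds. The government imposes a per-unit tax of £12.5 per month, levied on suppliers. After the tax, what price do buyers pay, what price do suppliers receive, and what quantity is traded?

Demand slope: (268 − 289)/(73 − 66) = -3, so Qd = 487 − 3P.
Supply slope: (273 − 293)/(68 − 78) = 2, so Qs = 2P + 137.
Without the tax, 487 − 3P = 2P + 137 gives 5P = 350, so P* = £70 and Q* = 277.
With the tax collected from suppliers, supply shifts: Qs = 2(P − 12.5) + 137.
New equilibrium: buyers pay £75, suppliers receive £62.5, Q = 262. (Wedge: Pb − Ps = 12.5.)

Buyers pay £75; suppliers receive £62.5; quantity = 262.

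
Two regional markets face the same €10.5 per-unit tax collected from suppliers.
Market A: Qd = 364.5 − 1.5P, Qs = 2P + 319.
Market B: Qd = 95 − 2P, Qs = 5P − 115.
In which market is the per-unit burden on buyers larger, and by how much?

Market A: pre-tax P* = €13, Q* = 345; post-tax Q = 336; per-unit burden on buyers = €6.
Market B: pre-tax P* = €30, Q* = 35; post-tax Q = 20; per-unit burden on buyers = €7.5.
Difference: €6 vs €7.5 → market B is larger by €1.5.

Market B, by €1.5.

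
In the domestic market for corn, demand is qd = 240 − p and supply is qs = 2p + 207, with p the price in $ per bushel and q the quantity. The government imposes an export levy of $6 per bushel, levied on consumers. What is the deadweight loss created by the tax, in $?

Without the tax, 240 − p = 2p + 207 gives 3p = 33, so p* = $11 and q* = 229.
With the tax collected from consumers, demand (in seller-price terms) shifts: qd = 240 − (p + 6).
Solving gives q = 225 with consumers paying $15 and suppliers receiving $9 (the $6 wedge).
Quantity falls by |ΔQ| = |229 − 225| = 4.
DWL = ½ · t · |ΔQ| = ½ · 6 · 4 = $12.

Deadweight loss = $12.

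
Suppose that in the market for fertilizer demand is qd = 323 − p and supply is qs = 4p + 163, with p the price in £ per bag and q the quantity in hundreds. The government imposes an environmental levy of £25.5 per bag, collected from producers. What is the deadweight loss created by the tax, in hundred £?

Before the tax: set 323 − p = 4p + 163 → p* = £32, q* = 291.
With the tax collected from producers, supply shifts: qs = 4(p − 25.5) + 163.
Solving gives q = 270.6 with buyers paying £52.4 and producers receiving £26.9 (the £25.5 wedge).
Quantity falls by |ΔQ| = |291 − 270.6| = 20.4.
DWL = ½ · t · |ΔQ| = ½ · 25.5 · 20.4 = £260.1.

Deadweight loss = £260.1 hundred.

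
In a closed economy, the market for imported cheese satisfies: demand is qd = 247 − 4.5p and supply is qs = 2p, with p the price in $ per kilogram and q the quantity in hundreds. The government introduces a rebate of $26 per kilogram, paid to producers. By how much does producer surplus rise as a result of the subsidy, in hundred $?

Before the subsidy: set 247 − 4.5p = 2p → p* = $38, q* = 76.
With a per-unit subsidy paid to producers, each receives p + 26 per unit sold, so supply becomes qs = 2(p + 26).
New equilibrium: buyers pay $30, producers receive $56, q = 112. (Wedge: pb − ps = −26.)
ΔPS is the trapezoid between Q = 112 and Q = 76 of height $18: ½ · (76 + 112) · 18 = $1692.

Producer surplus rises by $1692 hundred.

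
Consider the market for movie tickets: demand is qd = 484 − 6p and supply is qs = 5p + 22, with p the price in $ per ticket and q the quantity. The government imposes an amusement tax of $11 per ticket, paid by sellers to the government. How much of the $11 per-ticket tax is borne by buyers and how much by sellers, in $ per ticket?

Buyers bear $5 per ticket; sellers bear $6 per ticket.

Without the tax, 484 − 6p = 5p + 22 gives 11p = 462, so p* = $42 and q* = 232.
With the tax collected from sellers, supply shifts: qs = 5(p − 11) + 22.
Solving gives q = 202 with buyers paying $47 and sellers receiving $36 (the $11 wedge).
Burden on buyers: $5; on sellers: $6. (They sum to $11.)
The less price-elastic side of the market bears the larger share of a per-unit tax.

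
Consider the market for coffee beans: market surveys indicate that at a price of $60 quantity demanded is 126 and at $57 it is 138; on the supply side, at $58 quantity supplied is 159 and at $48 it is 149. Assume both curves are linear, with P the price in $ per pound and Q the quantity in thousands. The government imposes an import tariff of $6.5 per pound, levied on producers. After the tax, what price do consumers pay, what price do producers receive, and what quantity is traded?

Consumers pay $54.3; producers receive $47.8; quantity = 148.8.

Demand slope: (138 − 126)/(57 − 60) = -4, so Qd = 366 − 4P.
Supply slope: (149 − 159)/(48 − 58) = 1, so Qs = P + 101.
Before the tax: set 366 − 4P = P + 101 → P* = $53, Q* = 154.
With the tax collected from producers, supply shifts: Qs = (P − 6.5) + 101.
Solving gives Q = 148.8 with consumers paying $54.3 and producers receiving $47.8 (the $6.5 wedge).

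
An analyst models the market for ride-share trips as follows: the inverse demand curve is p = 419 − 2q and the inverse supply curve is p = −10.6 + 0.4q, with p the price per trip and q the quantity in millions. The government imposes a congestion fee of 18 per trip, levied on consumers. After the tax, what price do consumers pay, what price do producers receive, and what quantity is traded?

Consumers pay 76; producers receive 58; quantity = 171.5.

Inverting to q(p) form: qd = 209.5 − 0.5p; qs = 2.5p + 26.5.
Without the tax, 209.5 − 0.5p = 2.5p + 26.5 gives 3p = 183, so p* = 61 and q* = 179.
With the tax collected from consumers, demand (in seller-price terms) shifts: qd = 209.5 − 0.5(p + 18).
Solving gives q = 171.5 with consumers paying 76 and producers receiving 58 (the 18 wedge).
The less price-elastic side of the market bears the larger share of a per-unit tax.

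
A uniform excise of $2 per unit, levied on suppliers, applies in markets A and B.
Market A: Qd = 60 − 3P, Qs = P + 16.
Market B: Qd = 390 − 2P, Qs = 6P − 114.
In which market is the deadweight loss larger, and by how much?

Market B, by $1.5.

Market A: pre-tax P* = $11, Q* = 27; post-tax Q = 25.5; deadweight loss = $1.5.
Market B: pre-tax P* = $63, Q* = 264; post-tax Q = 261; deadweight loss = $3.
Difference: $1.5 vs $3 → market B is larger by $1.5.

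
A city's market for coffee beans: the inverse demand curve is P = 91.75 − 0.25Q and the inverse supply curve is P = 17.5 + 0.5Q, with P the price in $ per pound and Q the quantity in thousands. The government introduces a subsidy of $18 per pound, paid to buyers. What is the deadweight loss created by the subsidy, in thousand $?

Deadweight loss = $216 thousand.

Rewrite in direct form: Qd = 367 − 4P and Qs = 2P − 35.
Without the subsidy, 367 − 4P = 2P − 35 gives 6P = 402, so P* = $67 and Q* = 99.
With a per-unit subsidy paid to buyers, each effectively pays P − 18, so demand becomes Qd = 367 − 4(P − 18).
Solving gives Q = 123 with buyers paying $61 and producers receiving $79 (the $18 wedge).
Quantity rises by |ΔQ| = |99 − 123| = 24.
DWL = ½ · t · |ΔQ| = ½ · 18 · 24 = $216.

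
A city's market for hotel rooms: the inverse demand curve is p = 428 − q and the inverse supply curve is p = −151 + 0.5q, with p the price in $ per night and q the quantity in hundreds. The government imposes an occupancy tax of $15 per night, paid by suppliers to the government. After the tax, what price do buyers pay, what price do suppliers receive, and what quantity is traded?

Buyers pay $52; suppliers receive $37; quantity = 376.

Rewrite in direct form: qd = 428 − p and qs = 2p + 302.
Without the tax, 428 − p = 2p + 302 gives 3p = 126, so p* = $42 and q* = 386.
With the tax collected from suppliers, supply shifts: qs = 2(p − 15) + 302.
New equilibrium: buyers pay $52, suppliers receive $37, q = 376. (Wedge: pb − ps = 15.)
The less price-elastic side of the market bears the larger share of a per-unit tax.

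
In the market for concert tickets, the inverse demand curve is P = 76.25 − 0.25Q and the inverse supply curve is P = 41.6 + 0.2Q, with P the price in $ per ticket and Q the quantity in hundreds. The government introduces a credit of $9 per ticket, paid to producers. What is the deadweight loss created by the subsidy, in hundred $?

Deadweight loss = $90 hundred.

Inverting to Q(P) form: Qd = 305 − 4P; Qs = 5P − 208.
Without the subsidy, 305 − 4P = 5P − 208 gives 9P = 513, so P* = $57 and Q* = 77.
With a per-unit subsidy paid to producers, each receives P + 9 per unit sold, so supply becomes Qs = 5(P + 9) − 208.
New equilibrium: consumers pay $52, producers receive $61, Q = 97. (Wedge: Pb − Ps = −9.)
Quantity rises by |ΔQ| = |77 − 97| = 20.
DWL = ½ · t · |ΔQ| = ½ · 9 · 20 = $90.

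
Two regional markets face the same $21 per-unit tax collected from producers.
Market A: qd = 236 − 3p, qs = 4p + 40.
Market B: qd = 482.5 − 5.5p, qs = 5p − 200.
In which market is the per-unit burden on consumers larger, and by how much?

Market A: pre-tax p* = $28, q* = 152; post-tax q = 116; per-unit burden on consumers = $12.
Market B: pre-tax p* = $65, q* = 125; post-tax q = 70; per-unit burden on consumers = $10.
Difference: $12 vs $10 → market A is larger by $2.

Market A, by $2.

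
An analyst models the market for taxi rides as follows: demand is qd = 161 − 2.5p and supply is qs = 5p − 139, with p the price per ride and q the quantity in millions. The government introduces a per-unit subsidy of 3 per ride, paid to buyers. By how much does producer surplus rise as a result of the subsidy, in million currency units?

Before the subsidy: set 161 − 2.5p = 5p − 139 → p* = 40, q* = 61.
With a per-unit subsidy paid to buyers, each effectively pays p − 3, so demand becomes qd = 161 − 2.5(p − 3).
New equilibrium: buyers pay 38, suppliers receive 41, q = 66. (Wedge: pb − ps = −3.)
ΔPS is the trapezoid between Q = 66 and Q = 61 of height 1: ½ · (61 + 66) · 1 = 63.5.

Producer surplus rises by 63.5 million.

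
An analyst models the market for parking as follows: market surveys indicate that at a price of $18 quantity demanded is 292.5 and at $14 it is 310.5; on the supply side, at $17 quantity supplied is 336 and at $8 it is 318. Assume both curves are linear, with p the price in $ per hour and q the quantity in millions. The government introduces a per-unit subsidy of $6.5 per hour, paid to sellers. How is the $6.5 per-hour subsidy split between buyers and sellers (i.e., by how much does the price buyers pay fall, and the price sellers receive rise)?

Buyers gain $2 per hour; sellers gain $4.5 per hour.

Demand slope: (310.5 − 292.5)/(14 − 18) = -4.5, so qd = 373.5 − 4.5p.
Supply slope: (318 − 336)/(8 − 17) = 2, so qs = 2p + 302.
Before the subsidy: set 373.5 − 4.5p = 2p + 302 → p* = $11, q* = 324.
With a per-unit subsidy paid to sellers, each receives p + 6.5 per unit sold, so supply becomes qs = 2(p + 6.5) + 302.
New equilibrium: buyers pay $9, sellers receive $15.5, q = 333. (Wedge: pb − ps = −6.5.)
Gain to buyers: $2; to sellers: $4.5. (They sum to $6.5.)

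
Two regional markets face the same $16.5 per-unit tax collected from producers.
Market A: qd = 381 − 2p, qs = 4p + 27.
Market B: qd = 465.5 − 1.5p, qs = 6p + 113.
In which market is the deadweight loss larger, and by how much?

Market A: pre-tax p* = $59, q* = 263; post-tax q = 241; deadweight loss = $181.5.
Market B: pre-tax p* = $47, q* = 395; post-tax q = 375.2; deadweight loss = $163.35.
Difference: $181.5 vs $163.35 → market A is larger by $18.15.

Market A, by $18.15.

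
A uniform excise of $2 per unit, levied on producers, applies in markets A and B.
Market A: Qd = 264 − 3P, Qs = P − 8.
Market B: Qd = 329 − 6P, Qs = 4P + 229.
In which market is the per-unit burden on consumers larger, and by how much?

Market B, by $0.3.

Market A: pre-tax P* = $68, Q* = 60; post-tax Q = 58.5; per-unit burden on consumers = $0.5.
Market B: pre-tax P* = $10, Q* = 269; post-tax Q = 264.2; per-unit burden on consumers = $0.8.
Difference: $0.5 vs $0.8 → market B is larger by $0.3.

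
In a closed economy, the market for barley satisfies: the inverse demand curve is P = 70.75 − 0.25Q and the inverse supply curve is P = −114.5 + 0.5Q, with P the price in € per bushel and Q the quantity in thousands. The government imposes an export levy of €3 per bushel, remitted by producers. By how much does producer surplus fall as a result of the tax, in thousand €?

Inverting to Q(P) form: Qd = 283 − 4P; Qs = 2P + 229.
Before the tax: set 283 − 4P = 2P + 229 → P* = €9, Q* = 247.
With the tax collected from producers, supply shifts: Qs = 2(P − 3) + 229.
Solving gives Q = 243 with buyers paying €10 and producers receiving €7 (the €3 wedge).
ΔPS is the trapezoid between Q = 243 and Q = 247 of height €2: ½ · (247 + 243) · 2 = €490.

Producer surplus falls by €490 thousand.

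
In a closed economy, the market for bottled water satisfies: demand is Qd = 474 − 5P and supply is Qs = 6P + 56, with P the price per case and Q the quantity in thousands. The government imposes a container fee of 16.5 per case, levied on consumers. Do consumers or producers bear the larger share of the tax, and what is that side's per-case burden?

Consumers bear the larger share: 9 per case.

Without the tax, 474 − 5P = 6P + 56 gives 11P = 418, so P* = 38 and Q* = 284.
With the tax collected from consumers, demand (in seller-price terms) shifts: Qd = 474 − 5(P + 16.5).
New equilibrium: consumers pay 47, producers receive 30.5, Q = 239. (Wedge: Pb − Ps = 16.5.)
Per-case burden: consumers 9, producers 7.5.
Consumers take the larger share because demand is less price-elastic here (demand slope 5 vs supply slope 6).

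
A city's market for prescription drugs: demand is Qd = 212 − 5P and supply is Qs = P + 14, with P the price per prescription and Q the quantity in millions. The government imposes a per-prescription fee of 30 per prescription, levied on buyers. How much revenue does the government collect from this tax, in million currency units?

Before the tax: set 212 − 5P = P + 14 → P* = 33, Q* = 47.
With the tax collected from buyers, demand (in seller-price terms) shifts: Qd = 212 − 5(P + 30).
New equilibrium: buyers pay 38, producers receive 8, Q = 22. (Wedge: Pb − Ps = 30.)
Revenue = t · Q = 30 · 22 = 660.

Tax revenue = 660 million.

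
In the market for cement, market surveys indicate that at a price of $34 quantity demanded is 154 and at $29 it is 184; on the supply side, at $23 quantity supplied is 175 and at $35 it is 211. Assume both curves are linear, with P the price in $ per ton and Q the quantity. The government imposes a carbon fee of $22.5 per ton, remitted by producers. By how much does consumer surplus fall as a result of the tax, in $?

Consumer surplus falls by $1256.25.

Demand slope: (184 − 154)/(29 − 34) = -6, so Qd = 358 − 6P.
Supply slope: (211 − 175)/(35 − 23) = 3, so Qs = 3P + 106.
Before the tax: set 358 − 6P = 3P + 106 → P* = $28, Q* = 190.
With the tax collected from producers, supply shifts: Qs = 3(P − 22.5) + 106.
New equilibrium: consumers pay $35.5, producers receive $13, Q = 145. (Wedge: Pb − Ps = 22.5.)
ΔCS is the trapezoid between Q = 145 and Q = 190 of height $7.5: ½ · (190 + 145) · 7.5 = $1256.25.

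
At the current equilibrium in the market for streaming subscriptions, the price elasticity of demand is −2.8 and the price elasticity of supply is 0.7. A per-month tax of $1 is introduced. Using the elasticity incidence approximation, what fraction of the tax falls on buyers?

Incidence ratio: buyers' share ≈ εs / (εs + |εd|) = 0.7 / (0.7 + 2.8) = 0.2.
Supply is the less elastic side, so buyers bear the smaller share.

Buyers' share ≈ 0.2.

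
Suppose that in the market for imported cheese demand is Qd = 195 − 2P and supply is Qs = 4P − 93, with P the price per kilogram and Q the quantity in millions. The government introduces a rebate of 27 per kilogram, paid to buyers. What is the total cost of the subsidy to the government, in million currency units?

Before the subsidy: set 195 − 2P = 4P − 93 → P* = 48, Q* = 99.
With a per-unit subsidy paid to buyers, each effectively pays P − 27, so demand becomes Qd = 195 − 2(P − 27).
Solving gives Q = 135 with buyers paying 30 and suppliers receiving 57 (the 27 wedge).
Outlay = t · Q = 27 · 135 = 3645.

Government outlay = 3645 million.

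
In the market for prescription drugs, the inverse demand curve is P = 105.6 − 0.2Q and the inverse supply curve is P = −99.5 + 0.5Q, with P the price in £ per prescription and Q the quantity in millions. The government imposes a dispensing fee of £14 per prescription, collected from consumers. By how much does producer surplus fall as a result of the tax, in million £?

Rewrite in direct form: Qd = 528 − 5P and Qs = 2P + 199.
Without the tax, 528 − 5P = 2P + 199 gives 7P = 329, so P* = £47 and Q* = 293.
With the tax collected from consumers, demand (in seller-price terms) shifts: Qd = 528 − 5(P + 14).
Solving gives Q = 273 with consumers paying £51 and suppliers receiving £37 (the £14 wedge).
ΔPS is the trapezoid between Q = 273 and Q = 293 of height £10: ½ · (293 + 273) · 10 = £2830.

Producer surplus falls by £2830 million.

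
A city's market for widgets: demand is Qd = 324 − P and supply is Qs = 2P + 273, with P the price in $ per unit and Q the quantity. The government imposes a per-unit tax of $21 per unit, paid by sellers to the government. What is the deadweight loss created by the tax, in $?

Before the tax: set 324 − P = 2P + 273 → P* = $17, Q* = 307.
With the tax collected from sellers, supply shifts: Qs = 2(P − 21) + 273.
Solving gives Q = 293 with consumers paying $31 and sellers receiving $10 (the $21 wedge).
Quantity falls by |ΔQ| = |307 − 293| = 14.
DWL = ½ · t · |ΔQ| = ½ · 21 · 14 = $147.

Deadweight loss = $147.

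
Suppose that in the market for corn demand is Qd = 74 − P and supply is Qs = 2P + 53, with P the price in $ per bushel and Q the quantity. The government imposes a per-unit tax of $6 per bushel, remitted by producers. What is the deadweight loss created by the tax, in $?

Deadweight loss = $12.

Before the tax: set 74 − P = 2P + 53 → P* = $7, Q* = 67.
With the tax collected from producers, supply shifts: Qs = 2(P − 6) + 53.
New equilibrium: buyers pay $11, producers receive $5, Q = 63. (Wedge: Pb − Ps = 6.)
Quantity falls by |ΔQ| = |67 − 63| = 4.
DWL = ½ · t · |ΔQ| = ½ · 6 · 4 = $12.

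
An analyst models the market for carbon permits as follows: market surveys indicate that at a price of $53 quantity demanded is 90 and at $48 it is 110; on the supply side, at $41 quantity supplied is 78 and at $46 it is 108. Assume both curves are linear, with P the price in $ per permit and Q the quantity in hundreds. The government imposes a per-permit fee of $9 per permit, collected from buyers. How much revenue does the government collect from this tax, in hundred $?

Tax revenue = $831.6 hundred.

Demand slope: (110 − 90)/(48 − 53) = -4, so Qd = 302 − 4P.
Supply slope: (108 − 78)/(46 − 41) = 6, so Qs = 6P − 168.
Without the tax, 302 − 4P = 6P − 168 gives 10P = 470, so P* = $47 and Q* = 114.
With the tax collected from buyers, demand (in seller-price terms) shifts: Qd = 302 − 4(P + 9).
New equilibrium: buyers pay $52.4, suppliers receive $43.4, Q = 92.4. (Wedge: Pb − Ps = 9.)
Revenue = t · Q = 9 · 92.4 = $831.6.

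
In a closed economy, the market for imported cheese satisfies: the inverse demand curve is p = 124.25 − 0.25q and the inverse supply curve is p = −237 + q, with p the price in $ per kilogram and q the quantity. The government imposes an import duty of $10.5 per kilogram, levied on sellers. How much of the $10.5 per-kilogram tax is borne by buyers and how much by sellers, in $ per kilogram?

Buyers bear $2.1 per kilogram; sellers bear $8.4 per kilogram.

Inverting to q(p) form: qd = 497 − 4p; qs = p + 237.
Before the tax: set 497 − 4p = p + 237 → p* = $52, q* = 289.
With the tax collected from sellers, supply shifts: qs = (p − 10.5) + 237.
Solving gives q = 280.6 with buyers paying $54.1 and sellers receiving $43.6 (the $10.5 wedge).
Burden on buyers: $2.1; on sellers: $8.4. (They sum to $10.5.)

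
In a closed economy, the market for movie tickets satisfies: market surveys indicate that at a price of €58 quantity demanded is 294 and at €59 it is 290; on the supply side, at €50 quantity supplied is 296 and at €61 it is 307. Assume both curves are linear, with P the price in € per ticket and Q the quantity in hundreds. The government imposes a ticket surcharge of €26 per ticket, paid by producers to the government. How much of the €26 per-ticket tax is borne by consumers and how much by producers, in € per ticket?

Consumers bear €5.2 per ticket; producers bear €20.8 per ticket.

Demand slope: (290 − 294)/(59 − 58) = -4, so Qd = 526 − 4P.
Supply slope: (307 − 296)/(61 − 50) = 1, so Qs = P + 246.
Without the tax, 526 − 4P = P + 246 gives 5P = 280, so P* = €56 and Q* = 302.
With the tax collected from producers, supply shifts: Qs = (P − 26) + 246.
Solving gives Q = 281.2 with consumers paying €61.2 and producers receiving €35.2 (the €26 wedge).
Burden on consumers: €5.2; on producers: €20.8. (They sum to €26.)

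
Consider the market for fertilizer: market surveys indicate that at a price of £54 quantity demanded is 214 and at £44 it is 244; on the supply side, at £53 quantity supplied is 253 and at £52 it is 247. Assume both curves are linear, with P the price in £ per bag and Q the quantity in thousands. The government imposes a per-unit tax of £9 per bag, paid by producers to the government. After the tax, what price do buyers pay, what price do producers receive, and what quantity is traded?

Demand slope: (244 − 214)/(44 − 54) = -3, so Qd = 376 − 3P.
Supply slope: (247 − 253)/(52 − 53) = 6, so Qs = 6P − 65.
Before the tax: set 376 − 3P = 6P − 65 → P* = £49, Q* = 229.
With the tax collected from producers, supply shifts: Qs = 6(P − 9) − 65.
New equilibrium: buyers pay £55, producers receive £46, Q = 211. (Wedge: Pb − Ps = 9.)
The less price-elastic side of the market bears the larger share of a per-unit tax.

Buyers pay £55; producers receive £46; quantity = 211.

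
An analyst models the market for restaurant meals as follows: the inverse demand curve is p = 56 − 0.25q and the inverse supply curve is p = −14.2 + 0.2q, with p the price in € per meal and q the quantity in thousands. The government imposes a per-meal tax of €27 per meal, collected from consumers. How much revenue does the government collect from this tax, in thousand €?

Tax revenue = €2592 thousand.

Inverting to q(p) form: qd = 224 − 4p; qs = 5p + 71.
Before the tax: set 224 − 4p = 5p + 71 → p* = €17, q* = 156.
With the tax collected from consumers, demand (in seller-price terms) shifts: qd = 224 − 4(p + 27).
Solving gives q = 96 with consumers paying €32 and sellers receiving €5 (the €27 wedge).
Revenue = t · Q = 27 · 96 = €2592.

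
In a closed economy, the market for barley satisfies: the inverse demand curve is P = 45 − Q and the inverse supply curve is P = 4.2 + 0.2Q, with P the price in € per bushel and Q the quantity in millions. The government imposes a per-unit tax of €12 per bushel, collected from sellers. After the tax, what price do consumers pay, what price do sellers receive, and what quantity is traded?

Consumers pay €21; sellers receive €9; quantity = 24.

Inverting to Q(P) form: Qd = 45 − P; Qs = 5P − 21.
Before the tax: set 45 − P = 5P − 21 → P* = €11, Q* = 34.
With the tax collected from sellers, supply shifts: Qs = 5(P − 12) − 21.
Solving gives Q = 24 with consumers paying €21 and sellers receiving €9 (the €12 wedge).
The less price-elastic side of the market bears the larger share of a per-unit tax.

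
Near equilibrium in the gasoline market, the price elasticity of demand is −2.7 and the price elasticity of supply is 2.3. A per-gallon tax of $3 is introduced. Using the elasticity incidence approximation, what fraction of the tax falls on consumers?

Consumers' share ≈ 0.46.

Incidence ratio: consumers' share ≈ εs / (εs + |εd|) = 2.3 / (2.3 + 2.7) = 0.46.
Supply is the less elastic side, so consumers bear the smaller share.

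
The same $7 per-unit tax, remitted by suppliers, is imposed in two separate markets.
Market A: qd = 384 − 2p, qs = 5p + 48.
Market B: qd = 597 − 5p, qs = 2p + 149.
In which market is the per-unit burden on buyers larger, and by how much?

Market A, by $3.

Market A: pre-tax p* = $48, q* = 288; post-tax q = 278; per-unit burden on buyers = $5.
Market B: pre-tax p* = $64, q* = 277; post-tax q = 267; per-unit burden on buyers = $2.
Difference: $5 vs $2 → market A is larger by $3.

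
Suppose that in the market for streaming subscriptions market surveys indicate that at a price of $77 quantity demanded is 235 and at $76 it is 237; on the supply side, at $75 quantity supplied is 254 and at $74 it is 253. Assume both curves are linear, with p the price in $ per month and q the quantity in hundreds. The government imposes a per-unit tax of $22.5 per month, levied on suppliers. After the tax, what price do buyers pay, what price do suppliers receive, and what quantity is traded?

Demand slope: (237 − 235)/(76 − 77) = -2, so qd = 389 − 2p.
Supply slope: (253 − 254)/(74 − 75) = 1, so qs = p + 179.
Before the tax: set 389 − 2p = p + 179 → p* = $70, q* = 249.
With the tax collected from suppliers, supply shifts: qs = (p − 22.5) + 179.
Solving gives q = 234 with buyers paying $77.5 and suppliers receiving $55 (the $22.5 wedge).

Buyers pay $77.5; suppliers receive $55; quantity = 234.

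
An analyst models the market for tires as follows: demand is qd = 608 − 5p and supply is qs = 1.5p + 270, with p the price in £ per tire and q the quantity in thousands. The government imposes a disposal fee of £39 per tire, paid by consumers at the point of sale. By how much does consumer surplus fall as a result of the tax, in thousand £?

Before the tax: set 608 − 5p = 1.5p + 270 → p* = £52, q* = 348.
With the tax collected from consumers, demand (in seller-price terms) shifts: qd = 608 − 5(p + 39).
New equilibrium: consumers pay £61, suppliers receive £22, q = 303. (Wedge: pb − ps = 39.)
ΔCS is the trapezoid between Q = 303 and Q = 348 of height £9: ½ · (348 + 303) · 9 = £2929.5.

Consumer surplus falls by £2929.5 thousand.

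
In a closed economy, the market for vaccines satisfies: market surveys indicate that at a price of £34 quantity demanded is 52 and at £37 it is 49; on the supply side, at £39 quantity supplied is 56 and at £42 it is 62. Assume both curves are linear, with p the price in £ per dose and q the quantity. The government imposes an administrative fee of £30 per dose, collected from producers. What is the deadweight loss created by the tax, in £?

Deadweight loss = £300.

Demand slope: (49 − 52)/(37 − 34) = -1, so qd = 86 − p.
Supply slope: (62 − 56)/(42 − 39) = 2, so qs = 2p − 22.
Before the tax: set 86 − p = 2p − 22 → p* = £36, q* = 50.
With the tax collected from producers, supply shifts: qs = 2(p − 30) − 22.
Solving gives q = 30 with buyers paying £56 and producers receiving £26 (the £30 wedge).
Quantity falls by |ΔQ| = |50 − 30| = 20.
DWL = ½ · t · |ΔQ| = ½ · 30 · 20 = £300.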